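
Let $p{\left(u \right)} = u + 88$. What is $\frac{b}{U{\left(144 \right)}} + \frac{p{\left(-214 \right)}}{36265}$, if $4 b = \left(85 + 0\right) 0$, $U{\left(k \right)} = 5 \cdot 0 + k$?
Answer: $- \frac{126}{36265} \approx -0.0034744$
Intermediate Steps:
$U{\left(k \right)} = k$ ($U{\left(k \right)} = 0 + k = k$)
$p{\left(u \right)} = 88 + u$
$b = 0$ ($b = \frac{\left(85 + 0\right) 0}{4} = \frac{85 \cdot 0}{4} = \frac{1}{4} \cdot 0 = 0$)
$\frac{b}{U{\left(144 \right)}} + \frac{p{\left(-214 \right)}}{36265} = \frac{0}{144} + \frac{88 - 214}{36265} = 0 \cdot \frac{1}{144} - \frac{126}{36265} = 0 - \frac{126}{36265} = - \frac{126}{36265}$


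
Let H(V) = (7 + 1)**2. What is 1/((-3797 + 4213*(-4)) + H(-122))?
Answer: -1/20585 ≈ -4.8579e-5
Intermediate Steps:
H(V) = 64 (H(V) = 8**2 = 64)
1/((-3797 + 4213*(-4)) + H(-122)) = 1/((-3797 + 4213*(-4)) + 64) = 1/((-3797 - 16852) + 64) = 1/(-20649 + 64) = 1/(-20585) = -1/20585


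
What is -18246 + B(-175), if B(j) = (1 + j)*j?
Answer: 12204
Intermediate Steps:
B(j) = j*(1 + j)
-18246 + B(-175) = -18246 - 175*(1 - 175) = -18246 - 175*(-174) = -18246 + 30450 = 12204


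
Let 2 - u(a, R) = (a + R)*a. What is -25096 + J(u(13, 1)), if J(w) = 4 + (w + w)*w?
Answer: 39708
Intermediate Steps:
u(a, R) = 2 - a*(R + a) (u(a, R) = 2 - (a + R)*a = 2 - (R + a)*a = 2 - a*(R + a))
J(w) = 4 + 2*w² (J(w) = 4 + (2*w)*w = 4 + 2*w²)
-25096 + J(u(13, 1)) = -25096 + (4 + 2*(2 - 1*13² - 1*1*13)²) = -25096 + (4 + 2*(2 - 1*169 - 13)²) = -25096 + (4 + 2*(2 - 169 - 13)²) = -25096 + (4 + 2*(-180)²) = -25096 + (4 + 2*32400) = -25096 + (4 + 64800) = -25096 + 64804 = 39708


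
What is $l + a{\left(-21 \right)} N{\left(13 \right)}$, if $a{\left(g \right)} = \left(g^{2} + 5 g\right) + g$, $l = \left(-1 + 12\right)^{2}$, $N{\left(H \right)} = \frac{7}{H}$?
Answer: $\frac{3778}{13} \approx 290.62$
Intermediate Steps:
$l = 121$ ($l = 11^{2} = 121$)
$a{\left(g \right)} = g^{2} + 6 g$
$l + a{\left(-21 \right)} N{\left(13 \right)} = 121 + - 21 \left(6 - 21\right) \frac{7}{13} = 121 + \left(-21\right) \left(-15\right) 7 \cdot \frac{1}{13} = 121 + 315 \cdot \frac{7}{13} = 121 + \frac{2205}{13} = \frac{3778}{13}$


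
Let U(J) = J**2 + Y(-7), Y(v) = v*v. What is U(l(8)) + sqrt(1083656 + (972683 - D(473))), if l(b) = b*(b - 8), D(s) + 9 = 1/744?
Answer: 49 + 11*sqrt(2351782326)/372 ≈ 1483.0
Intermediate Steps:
D(s) = -6695/744 (D(s) = -9 + 1/744 = -6695/744)
Y(v) = v**2
l(b) = b*(-8 + b)
U(J) = 49 + J**2 (U(J) = J**2 + (-7)**2 = J**2 + 49 = 49 + J**2)
U(l(8)) + sqrt(1083656 + (972683 - D(473))) = (49 + (8*(-8 + 8))**2) + sqrt(1083656 + (972683 - 1*(-6695/744))) = (49 + (8*0)**2) + sqrt(1083656 + (972683 + 6695/744)) = (49 + 0**2) + sqrt(1083656 + 723682847/744) = (49 + 0) + sqrt(1529922911/744) = 49 + 11*sqrt(2351782326)/372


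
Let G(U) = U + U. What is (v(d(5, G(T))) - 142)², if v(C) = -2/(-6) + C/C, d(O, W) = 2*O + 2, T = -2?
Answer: 178084/9 ≈ 19787.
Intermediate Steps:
G(U) = 2*U
d(O, W) = 2 + 2*O
v(C) = 4/3 (v(C) = -2*(-⅙) + 1 = ⅓ + 1 = 4/3)
(v(d(5, G(T))) - 142)² = (4/3 - 142)² = (-422/3)² = 178084/9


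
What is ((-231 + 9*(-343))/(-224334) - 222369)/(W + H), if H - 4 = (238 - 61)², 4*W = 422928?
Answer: -8314153988/5124723285 ≈ -1.6224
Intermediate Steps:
W = 105732 (W = (¼)*422928 = 105732)
H = 31333 (H = 4 + (238 - 61)² = 4 + 177² = 4 + 31329 = 31333)
((-231 + 9*(-343))/(-224334) - 222369)/(W + H) = ((-231 + 9*(-343))/(-224334) - 222369)/(105732 + 31333) = ((-231 - 3087)*(-1/224334) - 222369)/137065 = (-3318*(-1/224334) - 222369)*(1/137065) = (553/37389 - 222369)*(1/137065) = -8314153988/37389*1/137065 = -8314153988/5124723285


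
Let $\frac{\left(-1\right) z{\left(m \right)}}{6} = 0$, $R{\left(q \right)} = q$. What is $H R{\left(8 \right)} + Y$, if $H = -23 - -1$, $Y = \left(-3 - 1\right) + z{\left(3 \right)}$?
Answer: $-180$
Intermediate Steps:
$z{\left(m \right)} = 0$ ($z{\left(m \right)} = \left(-6\right) 0 = 0$)
$Y = -4$ ($Y = \left(-3 - 1\right) + 0 = -4 + 0 = -4$)
$H = -22$ ($H = -23 + 1 = -22$)
$H R{\left(8 \right)} + Y = \left(-22\right) 8 - 4 = -176 - 4 = -180$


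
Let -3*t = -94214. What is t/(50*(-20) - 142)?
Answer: -47107/1713 ≈ -27.500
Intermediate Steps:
t = 94214/3 (t = -⅓*(-94214) = 94214/3 ≈ 31405.)
t/(50*(-20) - 142) = 94214/(3*(50*(-20) - 142)) = 94214/(3*(-1000 - 142)) = (94214/3)/(-1142) = (94214/3)*(-1/1142) = -47107/1713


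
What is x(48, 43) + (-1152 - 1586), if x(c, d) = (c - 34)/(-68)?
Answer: -93099/34 ≈ -2738.2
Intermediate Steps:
x(c, d) = ½ - c/68 (x(c, d) = (-34 + c)*(-1/68) = ½ - c/68)
x(48, 43) + (-1152 - 1586) = (½ - 1/68*48) + (-1152 - 1586) = (½ - 12/17) - 2738 = -7/34 - 2738 = -93099/34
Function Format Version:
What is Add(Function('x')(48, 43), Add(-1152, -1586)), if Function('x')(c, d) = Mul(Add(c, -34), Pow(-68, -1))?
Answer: Rational(-93099, 34) ≈ -2738.2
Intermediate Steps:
Function('x')(c, d) = Add(Rational(1, 2), Mul(Rational(-1, 68), c)) (Function('x')(c, d) = Mul(Add(-34, c), Rational(-1, 68)) = Add(Rational(1, 2), Mul(Rational(-1, 68), c)))
Add(Function('x')(48, 43), Add(-1152, -1586)) = Add(Add(Rational(1, 2), Mul(Rational(-1, 68), 48)), Add(-1152, -1586)) = Add(Add(Rational(1, 2), Rational(-12, 17)), -2738) = Add(Rational(-7, 34), -2738) = Rational(-93099, 34)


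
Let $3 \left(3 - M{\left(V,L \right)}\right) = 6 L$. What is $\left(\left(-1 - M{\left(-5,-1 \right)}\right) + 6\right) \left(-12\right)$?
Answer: $0$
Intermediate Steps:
$M{\left(V,L \right)} = 3 - 2 L$ ($M{\left(V,L \right)} = 3 - \frac{6 L}{3} = 3 - 2 L$)
$\left(\left(-1 - M{\left(-5,-1 \right)}\right) + 6\right) \left(-12\right) = \left(\left(-1 - \left(3 - -2\right)\right) + 6\right) \left(-12\right) = \left(\left(-1 - \left(3 + 2\right)\right) + 6\right) \left(-12\right) = \left(\left(-1 - 5\right) + 6\right) \left(-12\right) = \left(-6 + 6\right) \left(-12\right) = 0 \left(-12\right) = 0$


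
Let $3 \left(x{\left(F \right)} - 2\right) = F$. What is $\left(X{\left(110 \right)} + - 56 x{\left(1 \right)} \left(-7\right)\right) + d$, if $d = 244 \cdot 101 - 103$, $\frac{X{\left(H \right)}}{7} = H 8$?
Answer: $\frac{94847}{3} \approx 31616.0$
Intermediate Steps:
$x{\left(F \right)} = 2 + \frac{F}{3}$
$X{\left(H \right)} = 56 H$ ($X{\left(H \right)} = 7 H 8 = 7 \cdot 8 H = 56 H$)
$d = 24541$ ($d = 24644 - 103 = 24541$)
$\left(X{\left(110 \right)} + - 56 x{\left(1 \right)} \left(-7\right)\right) + d = \left(56 \cdot 110 + - 56 \left(2 + \frac{1}{3} \cdot 1\right) \left(-7\right)\right) + 24541 = \left(6160 + - 56 \left(2 + \frac{1}{3}\right) \left(-7\right)\right) + 24541 = \left(6160 + \left(-56\right) \frac{7}{3} \left(-7\right)\right) + 24541 = \left(6160 - - \frac{2744}{3}\right) + 24541 = \left(6160 + \frac{2744}{3}\right) + 24541 = \frac{21224}{3} + 24541 = \frac{94847}{3}$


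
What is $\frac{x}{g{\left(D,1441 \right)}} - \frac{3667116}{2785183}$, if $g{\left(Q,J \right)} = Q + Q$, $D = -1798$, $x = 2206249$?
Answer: $- \frac{6157994157703}{10015518068} \approx -614.85$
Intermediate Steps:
$g{\left(Q,J \right)} = 2 Q$
$\frac{x}{g{\left(D,1441 \right)}} - \frac{3667116}{2785183} = \frac{2206249}{2 \left(-1798\right)} - \frac{3667116}{2785183} = \frac{2206249}{-3596} - \frac{3667116}{2785183} = 2206249 \left(- \frac{1}{3596}\right) - \frac{3667116}{2785183} = - \frac{2206249}{3596} - \frac{3667116}{2785183} = - \frac{6157994157703}{10015518068}$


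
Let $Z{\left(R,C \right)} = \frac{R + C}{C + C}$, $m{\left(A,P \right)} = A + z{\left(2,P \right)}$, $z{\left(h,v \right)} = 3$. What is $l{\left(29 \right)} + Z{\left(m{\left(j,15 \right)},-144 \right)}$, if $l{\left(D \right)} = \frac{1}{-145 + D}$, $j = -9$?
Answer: $\frac{713}{1392} \approx 0.51221$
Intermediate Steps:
$m{\left(A,P \right)} = 3 + A$ ($m{\left(A,P \right)} = A + 3 = 3 + A$)
$Z{\left(R,C \right)} = \frac{C + R}{2 C}$
$l{\left(29 \right)} + Z{\left(m{\left(j,15 \right)},-144 \right)} = \frac{1}{-145 + 29} + \frac{-144 + \left(3 - 9\right)}{2 \left(-144\right)} = \frac{1}{-116} + \frac{1}{2} \left(- \frac{1}{144}\right) \left(-144 - 6\right) = - \frac{1}{116} + \frac{1}{2} \left(- \frac{1}{144}\right) \left(-150\right) = - \frac{1}{116} + \frac{25}{48} = \frac{713}{1392}$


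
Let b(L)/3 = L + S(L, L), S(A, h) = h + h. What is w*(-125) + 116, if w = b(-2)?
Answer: 2366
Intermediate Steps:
S(A, h) = 2*h
b(L) = 9*L (b(L) = 3*(L + 2*L) = 3*(3*L) = 9*L)
w = -18 (w = 9*(-2) = -18)
w*(-125) + 116 = -18*(-125) + 116 = 2250 + 116 = 2366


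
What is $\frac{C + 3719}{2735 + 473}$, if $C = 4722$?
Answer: $\frac{8441}{3208} \approx 2.6312$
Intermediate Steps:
$\frac{C + 3719}{2735 + 473} = \frac{4722 + 3719}{2735 + 473} = \frac{8441}{3208}$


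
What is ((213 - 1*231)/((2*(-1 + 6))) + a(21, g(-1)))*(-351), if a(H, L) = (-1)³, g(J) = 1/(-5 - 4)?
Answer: 4914/5 ≈ 982.80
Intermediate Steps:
g(J) = -⅑ (g(J) = 1/(-9) = -⅑)
a(H, L) = -1
((213 - 1*231)/((2*(-1 + 6))) + a(21, g(-1)))*(-351) = ((213 - 1*231)/((2*(-1 + 6))) - 1)*(-351) = ((213 - 231)/((2*5)) - 1)*(-351) = (-18/10 - 1)*(-351) = (-18*⅒ - 1)*(-351) = (-9/5 - 1)*(-351) = -14/5*(-351) = 4914/5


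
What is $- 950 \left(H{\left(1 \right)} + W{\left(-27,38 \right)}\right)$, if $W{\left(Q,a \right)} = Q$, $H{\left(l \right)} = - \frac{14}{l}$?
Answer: $38950$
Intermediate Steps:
$- 950 \left(H{\left(1 \right)} + W{\left(-27,38 \right)}\right) = - 950 \left(- \frac{14}{1} - 27\right) = - 950 \left(\left(-14\right) 1 - 27\right) = - 950 \left(-14 - 27\right) = \left(-950\right) \left(-41\right) = 38950$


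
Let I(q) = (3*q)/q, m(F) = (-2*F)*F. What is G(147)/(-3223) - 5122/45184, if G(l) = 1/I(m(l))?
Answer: -24784901/218442048 ≈ -0.11346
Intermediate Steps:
m(F) = -2*F²
I(q) = 3
G(l) = ⅓ (G(l) = 1/3 = ⅓)
G(147)/(-3223) - 5122/45184 = (⅓)/(-3223) - 5122/45184 = (⅓)*(-1/3223) - 5122*1/45184 = -1/9669 - 2561/22592 = -24784901/218442048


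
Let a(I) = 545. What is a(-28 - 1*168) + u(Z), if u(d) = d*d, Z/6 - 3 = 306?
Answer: 3437861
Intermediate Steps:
Z = 1854 (Z = 18 + 6*306 = 18 + 1836 = 1854)
u(d) = d²
a(-28 - 1*168) + u(Z) = 545 + 1854² = 545 + 3437316 = 3437861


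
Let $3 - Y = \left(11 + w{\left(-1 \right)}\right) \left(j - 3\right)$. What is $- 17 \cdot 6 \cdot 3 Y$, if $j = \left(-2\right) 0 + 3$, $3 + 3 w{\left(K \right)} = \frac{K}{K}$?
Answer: $-918$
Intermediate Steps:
$w{\left(K \right)} = - \frac{2}{3}$ ($w{\left(K \right)} = -1 + \frac{K \frac{1}{K}}{3} = -1 + \frac{1}{3} \cdot 1 = -1 + \frac{1}{3} = - \frac{2}{3}$)
$j = 3$ ($j = 0 + 3 = 3$)
$Y = 3$ ($Y = 3 - \left(11 - \frac{2}{3}\right) \left(3 - 3\right) = 3 - \frac{31}{3} \cdot 0 = 3 - 0 = 3 + 0 = 3$)
$- 17 \cdot 6 \cdot 3 Y = - 17 \cdot 6 \cdot 3 \cdot 3 = \left(-17\right) 18 \cdot 3 = \left(-306\right) 3 = -918$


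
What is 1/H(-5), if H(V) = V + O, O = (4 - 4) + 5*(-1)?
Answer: -⅒ ≈ -0.10000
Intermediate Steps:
O = -5 (O = 0 - 5 = -5)
H(V) = -5 + V (H(V) = V - 5 = -5 + V)
1/H(-5) = 1/(-5 - 5) = 1/(-10) = -⅒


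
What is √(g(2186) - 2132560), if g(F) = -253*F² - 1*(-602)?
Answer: I*√1211116746 ≈ 34801.0*I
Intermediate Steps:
g(F) = 602 - 253*F² (g(F) = -253*F² + 602 = 602 - 253*F²)
√(g(2186) - 2132560) = √((602 - 253*2186²) - 2132560) = √((602 - 253*4778596) - 2132560) = √((602 - 1208984788) - 2132560) = √(-1208984186 - 2132560) = √(-1211116746) = I*√1211116746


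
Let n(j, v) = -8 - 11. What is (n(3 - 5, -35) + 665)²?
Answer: 417316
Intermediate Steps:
n(j, v) = -19
(n(3 - 5, -35) + 665)² = (-19 + 665)² = 646² = 417316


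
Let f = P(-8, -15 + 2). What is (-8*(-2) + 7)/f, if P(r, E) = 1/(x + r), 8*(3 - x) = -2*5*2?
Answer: -115/2 ≈ -57.500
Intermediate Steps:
x = 11/2 (x = 3 - (-2*5)*2/8 = 3 - (-5)*2/4 = 3 - 1/8*(-20) = 3 + 5/2 = 11/2 ≈ 5.5000)
P(r, E) = 1/(11/2 + r)
f = -2/5 (f = 2/(11 + 2*(-8)) = 2/(11 - 16) = 2/(-5) = 2*(-1/5) = -2/5 ≈ -0.40000)
(-8*(-2) + 7)/f = (-8*(-2) + 7)/(-2/5) = (16 + 7)*(-5/2) = 23*(-5/2) = -115/2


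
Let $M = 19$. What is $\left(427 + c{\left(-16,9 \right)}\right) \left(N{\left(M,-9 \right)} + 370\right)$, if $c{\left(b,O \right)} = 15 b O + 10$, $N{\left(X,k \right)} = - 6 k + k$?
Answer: $-715045$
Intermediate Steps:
$N{\left(X,k \right)} = - 5 k$
$c{\left(b,O \right)} = 10 + 15 O b$ ($c{\left(b,O \right)} = 15 O b + 10 = 10 + 15 O b$)
$\left(427 + c{\left(-16,9 \right)}\right) \left(N{\left(M,-9 \right)} + 370\right) = \left(427 + \left(10 + 15 \cdot 9 \left(-16\right)\right)\right) \left(\left(-5\right) \left(-9\right) + 370\right) = \left(427 + \left(10 - 2160\right)\right) \left(45 + 370\right) = \left(427 - 2150\right) 415 = \left(-1723\right) 415 = -715045$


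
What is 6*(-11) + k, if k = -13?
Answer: -79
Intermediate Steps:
6*(-11) + k = 6*(-11) - 13 = -66 - 13 = -79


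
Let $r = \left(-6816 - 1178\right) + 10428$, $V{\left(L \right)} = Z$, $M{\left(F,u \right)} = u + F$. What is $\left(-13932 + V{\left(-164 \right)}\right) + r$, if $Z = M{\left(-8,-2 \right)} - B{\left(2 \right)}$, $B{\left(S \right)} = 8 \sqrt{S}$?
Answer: $-11508 - 8 \sqrt{2} \approx -11519.0$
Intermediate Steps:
$M{\left(F,u \right)} = F + u$
$Z = -10 - 8 \sqrt{2}$ ($Z = \left(-8 - 2\right) - 8 \sqrt{2} = -10 - 8 \sqrt{2} \approx -21.314$)
$V{\left(L \right)} = -10 - 8 \sqrt{2}$
$r = 2434$ ($r = -7994 + 10428 = 2434$)
$\left(-13932 + V{\left(-164 \right)}\right) + r = \left(-13932 - \left(10 + 8 \sqrt{2}\right)\right) + 2434 = \left(-13942 - 8 \sqrt{2}\right) + 2434 = -11508 - 8 \sqrt{2}$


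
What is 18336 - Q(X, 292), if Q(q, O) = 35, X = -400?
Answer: 18301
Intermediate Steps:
18336 - Q(X, 292) = 18336 - 1*35 = 18336 - 35 = 18301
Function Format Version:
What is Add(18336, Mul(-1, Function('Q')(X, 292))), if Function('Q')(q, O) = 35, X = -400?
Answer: 18301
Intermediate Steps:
Add(18336, Mul(-1, Function('Q')(X, 292))) = Add(18336, Mul(-1, 35)) = Add(18336, -35) = 18301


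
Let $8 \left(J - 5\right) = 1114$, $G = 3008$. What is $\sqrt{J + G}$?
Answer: $\frac{3 \sqrt{1401}}{2} \approx 56.145$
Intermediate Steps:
$J = \frac{577}{4}$ ($J = 5 + \frac{1}{8} \cdot 1114 = 5 + \frac{557}{4} = \frac{577}{4} \approx 144.25$)
$\sqrt{J + G} = \sqrt{\frac{577}{4} + 3008} = \sqrt{\frac{12609}{4}} = \frac{3 \sqrt{1401}}{2}$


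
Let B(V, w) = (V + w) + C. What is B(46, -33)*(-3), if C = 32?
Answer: -135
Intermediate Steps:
B(V, w) = 32 + V + w (B(V, w) = (V + w) + 32 = 32 + V + w)
B(46, -33)*(-3) = (32 + 46 - 33)*(-3) = 45*(-3) = -135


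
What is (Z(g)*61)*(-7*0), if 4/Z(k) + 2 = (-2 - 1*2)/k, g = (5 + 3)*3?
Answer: 0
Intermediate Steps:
g = 24 (g = 8*3 = 24)
Z(k) = 4/(-2 - 4/k) (Z(k) = 4/(-2 + (-2 - 1*2)/k) = 4/(-2 + (-2 - 2)/k) = 4/(-2 - 4/k))
(Z(g)*61)*(-7*0) = (-2*24/(2 + 24)*61)*(-7*0) = (-2*24/26*61)*0 = (-2*24*1/26*61)*0 = -24/13*61*0 = -1464/13*0 = 0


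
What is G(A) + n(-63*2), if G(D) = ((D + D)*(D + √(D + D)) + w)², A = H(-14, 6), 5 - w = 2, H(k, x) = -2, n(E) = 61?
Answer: 118 - 176*I ≈ 118.0 - 176.0*I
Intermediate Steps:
w = 3 (w = 5 - 1*2 = 5 - 2 = 3)
A = -2
G(D) = (3 + 2*D*(D + √2*√D))² (G(D) = ((D + D)*(D + √(D + D)) + 3)² = ((2*D)*(D + √(2*D)) + 3)² = ((2*D)*(D + √2*√D) + 3)² = (2*D*(D + √2*√D) + 3)² = (3 + 2*D*(D + √2*√D))²)
G(A) + n(-63*2) = (3 + 2*(-2)² + 2*√2*(-2)^(3/2))² + 61 = (3 + 2*4 + 2*√2*(-2*I*√2))² + 61 = (3 + 8 - 8*I)² + 61 = (11 - 8*I)² + 61 = 61 + (11 - 8*I)²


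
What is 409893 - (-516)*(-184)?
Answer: 314949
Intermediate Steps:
409893 - (-516)*(-184) = 409893 - 1*94944 = 409893 - 94944 = 314949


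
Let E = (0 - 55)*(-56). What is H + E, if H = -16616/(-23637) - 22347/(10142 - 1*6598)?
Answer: 257540817305/83769528 ≈ 3074.4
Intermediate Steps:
E = 3080 (E = -55*(-56) = 3080)
H = -469328935/83769528 (H = -16616*(-1/23637) - 22347/(10142 - 6598) = 16616/23637 - 22347/3544 = -469328935/83769528 ≈ -5.6026)
H + E = -469328935/83769528 + 3080 = 257540817305/83769528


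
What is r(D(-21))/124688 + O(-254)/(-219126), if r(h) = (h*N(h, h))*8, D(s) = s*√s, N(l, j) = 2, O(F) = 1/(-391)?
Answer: 1/85678266 - 21*I*√21/7793 ≈ 1.1672e-8 - 0.012349*I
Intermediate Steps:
O(F) = -1/391
D(s) = s^(3/2)
r(h) = 16*h (r(h) = (h*2)*8 = (2*h)*8 = 16*h)
r(D(-21))/124688 + O(-254)/(-219126) = (16*(-21)^(3/2))/124688 - 1/391/(-219126) = (16*(-21*I*√21))*(1/124688) - 1/391*(-1/219126) = -336*I*√21*(1/124688) + 1/85678266 = -21*I*√21/7793 + 1/85678266 = 1/85678266 - 21*I*√21/7793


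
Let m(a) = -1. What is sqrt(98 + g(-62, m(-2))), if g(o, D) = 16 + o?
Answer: 2*sqrt(13) ≈ 7.2111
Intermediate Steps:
sqrt(98 + g(-62, m(-2))) = sqrt(98 + (16 - 62)) = sqrt(98 - 46) = sqrt(52) = 2*sqrt(13)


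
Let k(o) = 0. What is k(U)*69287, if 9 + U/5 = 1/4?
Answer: 0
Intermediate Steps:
U = -175/4 (U = -45 + 5/4 = -175/4 ≈ -43.750)
k(U)*69287 = 0*69287 = 0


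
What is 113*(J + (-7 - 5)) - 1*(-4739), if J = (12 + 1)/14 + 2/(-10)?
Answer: 242573/70 ≈ 3465.3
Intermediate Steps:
J = 51/70 (J = 13*(1/14) + 2*(-⅒) = 13/14 - ⅕ = 51/70 ≈ 0.72857)
113*(J + (-7 - 5)) - 1*(-4739) = 113*(51/70 + (-7 - 5)) - 1*(-4739) = 113*(51/70 - 12) + 4739 = 113*(-789/70) + 4739 = -89157/70 + 4739 = 242573/70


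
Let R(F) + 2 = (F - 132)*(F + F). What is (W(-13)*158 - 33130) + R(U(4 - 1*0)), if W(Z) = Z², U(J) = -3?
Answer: -5620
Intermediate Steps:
R(F) = -2 + 2*F*(-132 + F) (R(F) = -2 + (F - 132)*(F + F) = -2 + (-132 + F)*(2*F) = -2 + 2*F*(-132 + F))
(W(-13)*158 - 33130) + R(U(4 - 1*0)) = ((-13)²*158 - 33130) + (-2 - 264*(-3) + 2*(-3)²) = (169*158 - 33130) + (-2 + 792 + 2*9) = (26702 - 33130) + (-2 + 792 + 18) = -6428 + 808 = -5620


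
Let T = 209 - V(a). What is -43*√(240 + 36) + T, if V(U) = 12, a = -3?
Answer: 197 - 86*√69 ≈ -517.37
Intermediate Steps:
T = 197 (T = 209 - 1*12 = 209 - 12 = 197)
-43*√(240 + 36) + T = -43*√(240 + 36) + 197 = -86*√69 + 197 = 197 - 86*√69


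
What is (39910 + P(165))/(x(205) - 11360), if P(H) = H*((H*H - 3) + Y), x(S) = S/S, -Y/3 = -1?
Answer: -4532035/11359 ≈ -398.98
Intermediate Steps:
Y = 3 (Y = -3*(-1) = 3)
x(S) = 1
P(H) = H³ (P(H) = H*((H*H - 3) + 3) = H*((H² - 3) + 3) = H*((-3 + H²) + 3) = H*H² = H³)
(39910 + P(165))/(x(205) - 11360) = (39910 + 165³)/(1 - 11360) = (39910 + 4492125)/(-11359) = 4532035*(-1/11359) = -4532035/11359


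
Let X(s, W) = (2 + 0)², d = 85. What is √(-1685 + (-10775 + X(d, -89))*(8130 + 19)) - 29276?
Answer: -29276 + 2*I*√21943641 ≈ -29276.0 + 9368.8*I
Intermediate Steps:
X(s, W) = 4 (X(s, W) = 2² = 4)
√(-1685 + (-10775 + X(d, -89))*(8130 + 19)) - 29276 = √(-1685 + (-10775 + 4)*(8130 + 19)) - 29276 = √(-1685 - 10771*8149) - 29276 = √(-1685 - 87772879) - 29276 = √(-87774564) - 29276 = 2*I*√21943641 - 29276 = -29276 + 2*I*√21943641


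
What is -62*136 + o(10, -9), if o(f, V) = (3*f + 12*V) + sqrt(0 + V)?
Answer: -8510 + 3*I ≈ -8510.0 + 3.0*I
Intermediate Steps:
o(f, V) = sqrt(V) + 3*f + 12*V (o(f, V) = (3*f + 12*V) + sqrt(V) = sqrt(V) + 3*f + 12*V)
-62*136 + o(10, -9) = -62*136 + (sqrt(-9) + 3*10 + 12*(-9)) = -8432 + (3*I + 30 - 108) = -8432 + (-78 + 3*I) = -8510 + 3*I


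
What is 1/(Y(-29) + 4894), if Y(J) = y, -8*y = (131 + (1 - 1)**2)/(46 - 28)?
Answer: 144/704605 ≈ 0.00020437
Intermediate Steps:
y = -131/144 (y = -(131 + (1 - 1)**2)/(8*(46 - 28)) = -(131 + 0**2)/(8*18) = -(131 + 0)/(8*18) = -131/(8*18) = -1/8*131/18 = -131/144 ≈ -0.90972)
Y(J) = -131/144
1/(Y(-29) + 4894) = 1/(-131/144 + 4894) = 1/(704605/144) = 144/704605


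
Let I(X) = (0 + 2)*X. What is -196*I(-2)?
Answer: 784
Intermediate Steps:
I(X) = 2*X
-196*I(-2) = -392*(-2) = -196*(-4) = 784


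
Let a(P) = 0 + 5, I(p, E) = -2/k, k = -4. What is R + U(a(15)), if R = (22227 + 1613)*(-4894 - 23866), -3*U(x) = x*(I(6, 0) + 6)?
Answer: -4113830465/6 ≈ -6.8564e+8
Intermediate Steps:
I(p, E) = ½ (I(p, E) = -2/(-4) = -2*(-¼) = ½)
a(P) = 5
U(x) = -13*x/6 (U(x) = -x*(½ + 6)/3 = -x*13/(3*2) = -13*x/6)
R = -685638400 (R = 23840*(-28760) = -685638400)
R + U(a(15)) = -685638400 - 13/6*5 = -685638400 - 65/6 = -4113830465/6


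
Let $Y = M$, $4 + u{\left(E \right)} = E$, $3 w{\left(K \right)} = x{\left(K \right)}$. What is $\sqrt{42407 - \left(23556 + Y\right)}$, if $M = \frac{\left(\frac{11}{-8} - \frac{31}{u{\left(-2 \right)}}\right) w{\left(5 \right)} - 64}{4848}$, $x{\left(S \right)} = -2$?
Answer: $\frac{\sqrt{996879006069}}{7272} \approx 137.3$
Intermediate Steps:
$w{\left(K \right)} = - \frac{2}{3}$ ($w{\left(K \right)} = \frac{1}{3} \left(-2\right) = - \frac{2}{3}$)
$u{\left(E \right)} = -4 + E$
$M = - \frac{2395}{174528}$ ($M = \frac{\left(\frac{11}{-8} - \frac{31}{-4 - 2}\right) \left(- \frac{2}{3}\right) - 64}{4848} = \left(\left(11 \left(- \frac{1}{8}\right) - \frac{31}{-6}\right) \left(- \frac{2}{3}\right) - 64\right) \frac{1}{4848} = \left(\left(- \frac{11}{8} - - \frac{31}{6}\right) \left(- \frac{2}{3}\right) - 64\right) \frac{1}{4848} = \left(\left(- \frac{11}{8} + \frac{31}{6}\right) \left(- \frac{2}{3}\right) - 64\right) \frac{1}{4848} = \left(\frac{91}{24} \left(- \frac{2}{3}\right) - 64\right) \frac{1}{4848} = \left(- \frac{91}{36} - 64\right) \frac{1}{4848} = \left(- \frac{2395}{36}\right) \frac{1}{4848} = - \frac{2395}{174528} \approx -0.013723$)
$Y = - \frac{2395}{174528} \approx -0.013723$
$\sqrt{42407 - \left(23556 + Y\right)} = \sqrt{42407 - \frac{4111179173}{174528}} = \sqrt{\frac{3290029723}{174528}} = \frac{\sqrt{996879006069}}{7272}$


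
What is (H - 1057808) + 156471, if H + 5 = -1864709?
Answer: -2766051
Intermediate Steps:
H = -1864714 (H = -5 - 1864709 = -1864714)
(H - 1057808) + 156471 = (-1864714 - 1057808) + 156471 = -2922522 + 156471 = -2766051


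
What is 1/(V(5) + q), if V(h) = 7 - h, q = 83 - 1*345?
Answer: -1/260 ≈ -0.0038462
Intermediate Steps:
q = -262 (q = 83 - 345 = -262)
1/(V(5) + q) = 1/((7 - 1*5) - 262) = 1/((7 - 5) - 262) = 1/(2 - 262) = 1/(-260) = -1/260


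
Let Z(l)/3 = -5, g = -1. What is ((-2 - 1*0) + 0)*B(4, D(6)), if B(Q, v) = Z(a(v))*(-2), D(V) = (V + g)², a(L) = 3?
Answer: -60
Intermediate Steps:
Z(l) = -15 (Z(l) = 3*(-5) = -15)
D(V) = (-1 + V)² (D(V) = (V - 1)² = (-1 + V)²)
B(Q, v) = 30 (B(Q, v) = -15*(-2) = 30)
((-2 - 1*0) + 0)*B(4, D(6)) = ((-2 - 1*0) + 0)*30 = ((-2 + 0) + 0)*30 = (-2 + 0)*30 = -2*30 = -60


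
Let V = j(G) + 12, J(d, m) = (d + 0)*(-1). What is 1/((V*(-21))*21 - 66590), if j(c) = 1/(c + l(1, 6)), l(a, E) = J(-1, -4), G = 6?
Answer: -1/71945 ≈ -1.3900e-5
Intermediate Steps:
J(d, m) = -d (J(d, m) = d*(-1) = -d)
l(a, E) = 1 (l(a, E) = -1*(-1) = 1)
j(c) = 1/(1 + c) (j(c) = 1/(c + 1) = 1/(1 + c))
V = 85/7 (V = 1/(1 + 6) + 12 = 1/7 + 12 = ⅐ + 12 = 85/7 ≈ 12.143)
1/((V*(-21))*21 - 66590) = 1/(((85/7)*(-21))*21 - 66590) = 1/(-255*21 - 66590) = 1/(-5355 - 66590) = 1/(-71945) = -1/71945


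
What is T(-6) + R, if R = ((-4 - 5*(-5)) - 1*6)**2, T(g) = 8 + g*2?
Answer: 221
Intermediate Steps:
T(g) = 8 + 2*g
R = 225 (R = ((-4 + 25) - 6)**2 = (21 - 6)**2 = 15**2 = 225)
T(-6) + R = (8 + 2*(-6)) + 225 = (8 - 12) + 225 = -4 + 225 = 221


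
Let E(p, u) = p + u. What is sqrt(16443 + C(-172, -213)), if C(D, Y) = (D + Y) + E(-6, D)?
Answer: 2*sqrt(3970) ≈ 126.02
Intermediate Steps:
C(D, Y) = -6 + Y + 2*D (C(D, Y) = (D + Y) + (-6 + D) = -6 + Y + 2*D)
sqrt(16443 + C(-172, -213)) = sqrt(16443 + (-6 - 213 + 2*(-172))) = sqrt(16443 + (-6 - 213 - 344)) = sqrt(16443 - 563) = sqrt(15880) = 2*sqrt(3970)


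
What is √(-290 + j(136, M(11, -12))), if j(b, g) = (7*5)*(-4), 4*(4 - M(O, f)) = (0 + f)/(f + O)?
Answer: I*√430 ≈ 20.736*I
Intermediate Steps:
M(O, f) = 4 - f/(4*(O + f)) (M(O, f) = 4 - (0 + f)/(4*(f + O)) = 4 - f/(4*(O + f)))
j(b, g) = -140 (j(b, g) = 35*(-4) = -140)
√(-290 + j(136, M(11, -12))) = √(-290 - 140) = √(-430) = I*√430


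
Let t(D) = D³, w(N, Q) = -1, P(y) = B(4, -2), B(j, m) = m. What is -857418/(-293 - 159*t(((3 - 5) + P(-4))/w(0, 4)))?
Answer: 857418/10469 ≈ 81.901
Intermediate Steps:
P(y) = -2
-857418/(-293 - 159*t(((3 - 5) + P(-4))/w(0, 4))) = -857418/(-293 - 159*(-((3 - 5) - 2)³)) = -857418/(-293 - 159*(-(-2 - 2)³)) = -857418/(-293 - 159*(-4*(-1))³) = -857418/(-293 - 159*4³) = -857418/(-293 - 159*64) = -857418/(-293 - 10176) = -857418/(-10469) = -857418*(-1/10469) = 857418/10469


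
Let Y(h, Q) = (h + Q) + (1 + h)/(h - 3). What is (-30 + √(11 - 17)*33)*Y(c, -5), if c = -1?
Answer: 180 - 198*I*√6 ≈ 180.0 - 485.0*I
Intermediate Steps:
Y(h, Q) = Q + h + (1 + h)/(-3 + h) (Y(h, Q) = (Q + h) + (1 + h)/(-3 + h) = Q + h + (1 + h)/(-3 + h))
(-30 + √(11 - 17)*33)*Y(c, -5) = (-30 + √(11 - 17)*33)*((1 + (-1)² - 3*(-5) - 2*(-1) - 5*(-1))/(-3 - 1)) = (-30 + √(-6)*33)*((1 + 1 + 15 + 2 + 5)/(-4)) = (-30 + (I*√6)*33)*(-¼*24) = (-30 + 33*I*√6)*(-6) = 180 - 198*I*√6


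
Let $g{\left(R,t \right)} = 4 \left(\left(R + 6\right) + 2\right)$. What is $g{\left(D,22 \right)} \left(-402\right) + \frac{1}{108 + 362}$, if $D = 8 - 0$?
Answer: $- \frac{12092159}{470} \approx -25728.0$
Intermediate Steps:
$D = 8$ ($D = 8 + 0 = 8$)
$g{\left(R,t \right)} = 32 + 4 R$ ($g{\left(R,t \right)} = 4 \left(\left(6 + R\right) + 2\right) = 4 \left(8 + R\right) = 32 + 4 R$)
$g{\left(D,22 \right)} \left(-402\right) + \frac{1}{108 + 362} = \left(32 + 4 \cdot 8\right) \left(-402\right) + \frac{1}{108 + 362} = \left(32 + 32\right) \left(-402\right) + \frac{1}{470} = 64 \left(-402\right) + \frac{1}{470} = -25728 + \frac{1}{470} = - \frac{12092159}{470}$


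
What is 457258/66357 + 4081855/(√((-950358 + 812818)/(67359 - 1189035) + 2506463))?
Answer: 457258/66357 + 4081855*√197095265357678058/702859882382 ≈ 2585.2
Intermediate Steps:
457258/66357 + 4081855/(√((-950358 + 812818)/(67359 - 1189035) + 2506463)) = 457258*(1/66357) + 4081855/(√(-137540/(-1121676) + 2506463)) = 457258/66357 + 4081855/(√(-137540*(-1/1121676) + 2506463)) = 457258/66357 + 4081855/(√(34385/280419 + 2506463)) = 457258/66357 + 4081855/(√(702859882382/280419)) = 457258/66357 + 4081855/((√197095265357678058/280419)) = 457258/66357 + 4081855*(√197095265357678058/702859882382) = 457258/66357 + 4081855*√197095265357678058/702859882382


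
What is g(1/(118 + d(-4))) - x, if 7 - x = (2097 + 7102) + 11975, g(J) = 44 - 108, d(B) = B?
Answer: 21103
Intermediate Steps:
g(J) = -64
x = -21167 (x = 7 - ((2097 + 7102) + 11975) = 7 - (9199 + 11975) = 7 - 1*21174 = 7 - 21174 = -21167)
g(1/(118 + d(-4))) - x = -64 - 1*(-21167) = -64 + 21167 = 21103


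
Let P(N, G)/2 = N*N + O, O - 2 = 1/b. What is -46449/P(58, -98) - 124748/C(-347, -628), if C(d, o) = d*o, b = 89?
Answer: -243899752369/32641092850 ≈ -7.4722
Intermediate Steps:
O = 179/89 (O = 2 + 1/89 = 179/89 ≈ 2.0112)
P(N, G) = 358/89 + 2*N² (P(N, G) = 2*(N*N + 179/89) = 2*(N² + 179/89) = 2*(179/89 + N²) = 358/89 + 2*N²)
-46449/P(58, -98) - 124748/C(-347, -628) = -46449/(358/89 + 2*58²) - 124748/((-347*(-628))) = -46449/(358/89 + 2*3364) - 124748/217916 = -46449/(358/89 + 6728) - 124748*1/217916 = -46449/599150/89 - 31187/54479 = -46449*89/599150 - 31187/54479 = -4133961/599150 - 31187/54479 = -243899752369/32641092850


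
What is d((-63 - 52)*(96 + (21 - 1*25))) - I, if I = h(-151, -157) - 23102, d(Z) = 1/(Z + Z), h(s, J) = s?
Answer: 492033479/21160 ≈ 23253.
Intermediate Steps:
d(Z) = 1/(2*Z)
I = -23253 (I = -151 - 23102 = -23253)
d((-63 - 52)*(96 + (21 - 1*25))) - I = 1/(2*(((-63 - 52)*(96 + (21 - 1*25))))) - 1*(-23253) = 1/(2*((-115*(96 + (21 - 25))))) + 23253 = 1/(2*((-115*(96 - 4)))) + 23253 = 1/(2*((-115*92))) + 23253 = (½)/(-10580) + 23253 = (½)*(-1/10580) + 23253 = -1/21160 + 23253 = 492033479/21160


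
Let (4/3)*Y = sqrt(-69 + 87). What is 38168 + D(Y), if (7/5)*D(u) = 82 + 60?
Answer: 267886/7 ≈ 38269.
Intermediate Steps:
Y = 9*sqrt(2)/4 (Y = 3*sqrt(-69 + 87)/4 = 3*sqrt(18)/4 = 3*(3*sqrt(2))/4 = 9*sqrt(2)/4 ≈ 3.1820)
D(u) = 710/7 (D(u) = 5*(82 + 60)/7 = (5/7)*142 = 710/7)
38168 + D(Y) = 38168 + 710/7 = 267886/7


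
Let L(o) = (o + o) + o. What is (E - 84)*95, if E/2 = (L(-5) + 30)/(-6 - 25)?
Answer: -250230/31 ≈ -8071.9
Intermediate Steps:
L(o) = 3*o (L(o) = 2*o + o = 3*o)
E = -30/31 (E = 2*((3*(-5) + 30)/(-6 - 25)) = 2*((-15 + 30)/(-31)) = 2*(15*(-1/31)) = 2*(-15/31) = -30/31 ≈ -0.96774)
(E - 84)*95 = (-30/31 - 84)*95 = -2634/31*95 = -250230/31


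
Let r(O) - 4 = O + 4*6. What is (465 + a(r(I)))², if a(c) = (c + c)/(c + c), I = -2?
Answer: 217156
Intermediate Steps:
r(O) = 28 + O (r(O) = 4 + (O + 4*6) = 4 + (O + 24) = 4 + (24 + O) = 28 + O)
a(c) = 1 (a(c) = (2*c)/((2*c)) = (2*c)*(1/(2*c)) = 1)
(465 + a(r(I)))² = (465 + 1)² = 466² = 217156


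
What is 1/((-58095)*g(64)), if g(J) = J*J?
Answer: -1/237957120 ≈ -4.2024e-9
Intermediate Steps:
g(J) = J**2
1/((-58095)*g(64)) = 1/((-58095)*(64**2)) = -1/58095/4096 = -1/58095*1/4096 = -1/237957120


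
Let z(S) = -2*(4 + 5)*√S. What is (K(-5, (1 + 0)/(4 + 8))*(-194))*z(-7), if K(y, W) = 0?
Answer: 0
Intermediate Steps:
z(S) = -18*√S (z(S) = -2*9*√S = -18*√S)
(K(-5, (1 + 0)/(4 + 8))*(-194))*z(-7) = (0*(-194))*(-18*I*√7) = 0*(-18*I*√7) = 0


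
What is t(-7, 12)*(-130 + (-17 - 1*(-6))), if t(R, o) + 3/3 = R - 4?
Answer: 1692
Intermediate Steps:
t(R, o) = -5 + R (t(R, o) = -1 + (R - 4) = -1 + (-4 + R) = -5 + R)
t(-7, 12)*(-130 + (-17 - 1*(-6))) = (-5 - 7)*(-130 + (-17 - 1*(-6))) = -12*(-130 + (-17 + 6)) = -12*(-130 - 11) = -12*(-141) = 1692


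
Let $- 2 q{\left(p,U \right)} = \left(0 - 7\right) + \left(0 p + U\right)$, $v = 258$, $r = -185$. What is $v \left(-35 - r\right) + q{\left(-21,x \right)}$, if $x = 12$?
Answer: $\frac{77395}{2} \approx 38698.0$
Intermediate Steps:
$q{\left(p,U \right)} = \frac{7}{2} - \frac{U}{2}$ ($q{\left(p,U \right)} = - \frac{\left(0 - 7\right) + \left(0 p + U\right)}{2} = - \frac{-7 + \left(0 + U\right)}{2} = - \frac{-7 + U}{2} = \frac{7}{2} - \frac{U}{2}$)
$v \left(-35 - r\right) + q{\left(-21,x \right)} = 258 \left(-35 - -185\right) + \left(\frac{7}{2} - 6\right) = 258 \left(-35 + 185\right) + \left(\frac{7}{2} - 6\right) = 258 \cdot 150 - \frac{5}{2} = 38700 - \frac{5}{2} = \frac{77395}{2}$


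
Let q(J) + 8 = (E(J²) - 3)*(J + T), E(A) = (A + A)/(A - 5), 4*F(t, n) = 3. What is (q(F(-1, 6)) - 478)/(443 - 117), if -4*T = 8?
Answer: -136869/92584 ≈ -1.4783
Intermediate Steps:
F(t, n) = ¾ (F(t, n) = (¼)*3 = ¾)
E(A) = 2*A/(-5 + A) (E(A) = (2*A)/(-5 + A) = 2*A/(-5 + A))
T = -2 (T = -¼*8 = -2)
q(J) = -8 + (-3 + 2*J²/(-5 + J²))*(-2 + J) (q(J) = -8 + (2*J²/(-5 + J²) - 3)*(J - 2) = -8 + (-3 + 2*J²/(-5 + J²))*(-2 + J))
(q(F(-1, 6)) - 478)/(443 - 117) = ((10 - (¾)³ - 6*(¾)² + 15*(¾))/(-5 + (¾)²) - 478)/(443 - 117) = ((10 - 1*27/64 - 6*9/16 + 45/4)/(-5 + 9/16) - 478)/326 = ((10 - 27/64 - 27/8 + 45/4)/(-71/16) - 478)*(1/326) = (-16/71*1117/64 - 478)*(1/326) = (-1117/284 - 478)*(1/326) = -136869/284*1/326 = -136869/92584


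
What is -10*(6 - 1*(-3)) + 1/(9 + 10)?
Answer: -1709/19 ≈ -89.947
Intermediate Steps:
-10*(6 - 1*(-3)) + 1/(9 + 10) = -10*(6 + 3) + 1/19 = -10*9 + 1/19 = -90 + 1/19 = -1709/19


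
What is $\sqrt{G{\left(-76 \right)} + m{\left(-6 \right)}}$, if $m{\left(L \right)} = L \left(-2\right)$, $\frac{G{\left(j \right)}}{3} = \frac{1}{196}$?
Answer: $\frac{\sqrt{2355}}{14} \approx 3.4663$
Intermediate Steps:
$G{\left(j \right)} = \frac{3}{196}$
$m{\left(L \right)} = - 2 L$
$\sqrt{G{\left(-76 \right)} + m{\left(-6 \right)}} = \sqrt{\frac{3}{196} - -12} = \sqrt{\frac{3}{196} + 12} = \sqrt{\frac{2355}{196}} = \frac{\sqrt{2355}}{14}$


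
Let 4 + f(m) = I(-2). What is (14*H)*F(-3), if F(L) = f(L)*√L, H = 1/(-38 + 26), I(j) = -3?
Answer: 49*I*√3/6 ≈ 14.145*I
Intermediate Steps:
f(m) = -7 (f(m) = -4 - 3 = -7)
H = -1/12 (H = 1/(-12) = -1/12 ≈ -0.083333)
F(L) = -7*√L
(14*H)*F(-3) = (14*(-1/12))*(-7*I*√3) = -(-49)*I*√3/6 = 49*I*√3/6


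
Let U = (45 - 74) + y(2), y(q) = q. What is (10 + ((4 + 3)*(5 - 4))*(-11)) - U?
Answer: -40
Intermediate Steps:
U = -27 (U = (45 - 74) + 2 = -29 + 2 = -27)
(10 + ((4 + 3)*(5 - 4))*(-11)) - U = (10 + ((4 + 3)*(5 - 4))*(-11)) - 1*(-27) = (10 + (7*1)*(-11)) + 27 = (10 + 7*(-11)) + 27 = (10 - 77) + 27 = -67 + 27 = -40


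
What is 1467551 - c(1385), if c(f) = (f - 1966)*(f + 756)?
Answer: 2711472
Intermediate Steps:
c(f) = (-1966 + f)*(756 + f)
1467551 - c(1385) = 1467551 - (-1486296 + 1385**2 - 1210*1385) = 1467551 - (-1486296 + 1918225 - 1675850) = 1467551 - 1*(-1243921) = 1467551 + 1243921 = 2711472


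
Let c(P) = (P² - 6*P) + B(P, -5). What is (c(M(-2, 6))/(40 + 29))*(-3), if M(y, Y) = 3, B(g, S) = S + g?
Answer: 11/23 ≈ 0.47826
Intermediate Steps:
c(P) = -5 + P² - 5*P (c(P) = (P² - 6*P) + (-5 + P) = -5 + P² - 5*P)
(c(M(-2, 6))/(40 + 29))*(-3) = ((-5 + 3² - 5*3)/(40 + 29))*(-3) = ((-5 + 9 - 15)/69)*(-3) = -11*1/69*(-3) = -11/69*(-3) = 11/23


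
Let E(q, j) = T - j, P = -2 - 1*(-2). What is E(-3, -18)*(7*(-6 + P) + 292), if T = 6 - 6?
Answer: 4500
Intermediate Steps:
T = 0
P = 0 (P = -2 + 2 = 0)
E(q, j) = -j (E(q, j) = 0 - j = -j)
E(-3, -18)*(7*(-6 + P) + 292) = (-1*(-18))*(7*(-6 + 0) + 292) = 18*(7*(-6) + 292) = 18*(-42 + 292) = 18*250 = 4500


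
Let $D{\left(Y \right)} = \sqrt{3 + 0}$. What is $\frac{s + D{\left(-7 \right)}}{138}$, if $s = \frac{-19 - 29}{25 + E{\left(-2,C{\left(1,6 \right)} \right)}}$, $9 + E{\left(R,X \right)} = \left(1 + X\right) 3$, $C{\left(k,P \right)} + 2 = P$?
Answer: $- \frac{8}{713} + \frac{\sqrt{3}}{138} \approx 0.0013309$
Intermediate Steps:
$C{\left(k,P \right)} = -2 + P$
$E{\left(R,X \right)} = -6 + 3 X$ ($E{\left(R,X \right)} = -9 + \left(1 + X\right) 3 = -9 + \left(3 + 3 X\right) = -6 + 3 X$)
$s = - \frac{48}{31}$ ($s = \frac{-19 - 29}{25 - \left(6 - 3 \left(-2 + 6\right)\right)} = - \frac{48}{25 + \left(-6 + 3 \cdot 4\right)} = - \frac{48}{25 + \left(-6 + 12\right)} = - \frac{48}{25 + 6} = - \frac{48}{31} \approx -1.5484$)
$D{\left(Y \right)} = \sqrt{3}$
$\frac{s + D{\left(-7 \right)}}{138} = \frac{- \frac{48}{31} + \sqrt{3}}{138} = - \frac{8}{713} + \frac{\sqrt{3}}{138}$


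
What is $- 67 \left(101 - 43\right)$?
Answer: $-3886$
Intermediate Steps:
$- 67 \left(101 - 43\right) = \left(-67\right) 58 = -3886$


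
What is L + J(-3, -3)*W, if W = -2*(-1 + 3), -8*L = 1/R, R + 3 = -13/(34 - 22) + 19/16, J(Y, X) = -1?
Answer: 562/139 ≈ 4.0432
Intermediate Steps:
R = -139/48 (R = -3 + (-13/(34 - 22) + 19/16) = -3 + (-13/12 + 19*(1/16)) = -3 + (-13*1/12 + 19/16) = -3 + (-13/12 + 19/16) = -3 + 5/48 = -139/48 ≈ -2.8958)
L = 6/139 (L = -1/(8*(-139/48)) = -⅛*(-48/139) = 6/139 ≈ 0.043165)
W = -4 (W = -2*2 = -4)
L + J(-3, -3)*W = 6/139 - 1*(-4) = 6/139 + 4 = 562/139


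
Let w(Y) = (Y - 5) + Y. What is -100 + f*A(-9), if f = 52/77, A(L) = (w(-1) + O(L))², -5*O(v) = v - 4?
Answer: -15212/175 ≈ -86.926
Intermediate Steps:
w(Y) = -5 + 2*Y (w(Y) = (-5 + Y) + Y = -5 + 2*Y)
O(v) = ⅘ - v/5 (O(v) = -(v - 4)/5 = -(-4 + v)/5 = ⅘ - v/5)
A(L) = (-31/5 - L/5)² (A(L) = ((-5 + 2*(-1)) + (⅘ - L/5))² = ((-5 - 2) + (⅘ - L/5))² = (-7 + (⅘ - L/5))² = (-31/5 - L/5)²)
f = 52/77 (f = 52*(1/77) = 52/77 ≈ 0.67532)
-100 + f*A(-9) = -100 + 52*((31 - 9)²/25)/77 = -100 + 52*((1/25)*22²)/77 = -100 + 52*((1/25)*484)/77 = -100 + (52/77)*(484/25) = -100 + 2288/175 = -15212/175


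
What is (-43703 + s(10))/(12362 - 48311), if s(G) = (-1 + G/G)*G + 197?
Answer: 14502/11983 ≈ 1.2102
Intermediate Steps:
s(G) = 197 (s(G) = (-1 + 1)*G + 197 = 0*G + 197 = 0 + 197 = 197)
(-43703 + s(10))/(12362 - 48311) = (-43703 + 197)/(12362 - 48311) = -43506/(-35949) = -43506*(-1/35949) = 14502/11983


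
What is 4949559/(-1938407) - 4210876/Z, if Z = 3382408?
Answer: -6225954868151/1639120836014 ≈ -3.7984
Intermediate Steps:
4949559/(-1938407) - 4210876/Z = 4949559/(-1938407) - 4210876/3382408 = 4949559*(-1/1938407) - 4210876*1/3382408 = -4949559/1938407 - 1052719/845602 = -6225954868151/1639120836014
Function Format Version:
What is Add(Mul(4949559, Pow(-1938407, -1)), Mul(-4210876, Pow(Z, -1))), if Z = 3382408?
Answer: Rational(-6225954868151, 1639120836014) ≈ -3.7984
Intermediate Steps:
Add(Mul(4949559, Pow(-1938407, -1)), Mul(-4210876, Pow(Z, -1))) = Add(Mul(4949559, Pow(-1938407, -1)), Mul(-4210876, Pow(3382408, -1))) = Add(Mul(4949559, Rational(-1, 1938407)), Mul(-4210876, Rational(1, 3382408))) = Add(Rational(-4949559, 1938407), Rational(-1052719, 845602)) = Rational(-6225954868151, 1639120836014)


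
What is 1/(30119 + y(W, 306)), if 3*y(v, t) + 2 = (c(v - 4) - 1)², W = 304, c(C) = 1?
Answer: 3/90355 ≈ 3.3202e-5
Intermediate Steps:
y(v, t) = -⅔ (y(v, t) = -⅔ + (1 - 1)²/3 = -⅔ + (⅓)*0² = -⅔ + (⅓)*0 = -⅔ + 0 = -⅔)
1/(30119 + y(W, 306)) = 1/(30119 - ⅔) = 1/(90355/3) = 3/90355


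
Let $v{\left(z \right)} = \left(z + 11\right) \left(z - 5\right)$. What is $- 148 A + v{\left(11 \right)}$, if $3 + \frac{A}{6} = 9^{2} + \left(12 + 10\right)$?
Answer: $-88668$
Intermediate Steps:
$v{\left(z \right)} = \left(-5 + z\right) \left(11 + z\right)$ ($v{\left(z \right)} = \left(11 + z\right) \left(-5 + z\right) = \left(-5 + z\right) \left(11 + z\right)$)
$A = 600$ ($A = -18 + 6 \left(9^{2} + \left(12 + 10\right)\right) = -18 + 6 \left(81 + 22\right) = -18 + 6 \cdot 103 = -18 + 618 = 600$)
$- 148 A + v{\left(11 \right)} = \left(-148\right) 600 + \left(-55 + 11^{2} + 6 \cdot 11\right) = -88800 + \left(-55 + 121 + 66\right) = -88800 + 132 = -88668$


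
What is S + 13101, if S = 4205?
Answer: 17306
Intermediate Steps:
S + 13101 = 4205 + 13101 = 17306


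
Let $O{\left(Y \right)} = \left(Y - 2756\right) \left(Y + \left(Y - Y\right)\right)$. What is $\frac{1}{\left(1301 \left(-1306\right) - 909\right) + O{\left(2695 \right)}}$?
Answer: $- \frac{1}{1864410} \approx -5.3636 \cdot 10^{-7}$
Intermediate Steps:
$O{\left(Y \right)} = Y \left(-2756 + Y\right)$ ($O{\left(Y \right)} = \left(-2756 + Y\right) \left(Y + 0\right) = \left(-2756 + Y\right) Y = Y \left(-2756 + Y\right)$)
$\frac{1}{\left(1301 \left(-1306\right) - 909\right) + O{\left(2695 \right)}} = \frac{1}{\left(1301 \left(-1306\right) - 909\right) + 2695 \left(-2756 + 2695\right)} = \frac{1}{\left(-1699106 - 909\right) + 2695 \left(-61\right)} = \frac{1}{-1700015 - 164395} = \frac{1}{-1864410} = - \frac{1}{1864410}$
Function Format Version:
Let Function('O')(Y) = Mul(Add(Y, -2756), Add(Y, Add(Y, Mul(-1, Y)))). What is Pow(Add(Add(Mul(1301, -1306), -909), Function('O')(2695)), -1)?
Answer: Rational(-1, 1864410) ≈ -5.3636e-7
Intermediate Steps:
Function('O')(Y) = Mul(Y, Add(-2756, Y)) (Function('O')(Y) = Mul(Add(-2756, Y), Add(Y, 0)) = Mul(Add(-2756, Y), Y) = Mul(Y, Add(-2756, Y)))
Pow(Add(Add(Mul(1301, -1306), -909), Function('O')(2695)), -1) = Pow(Add(Add(Mul(1301, -1306), -909), Mul(2695, Add(-2756, 2695))), -1) = Pow(Add(Add(-1699106, -909), Mul(2695, -61)), -1) = Pow(Add(-1700015, -164395), -1) = Pow(-1864410, -1) = Rational(-1, 1864410)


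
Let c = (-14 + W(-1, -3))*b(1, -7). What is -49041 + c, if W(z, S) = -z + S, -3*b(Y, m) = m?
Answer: -147235/3 ≈ -49078.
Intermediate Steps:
b(Y, m) = -m/3
W(z, S) = S - z
c = -112/3 (c = (-14 + (-3 - 1*(-1)))*(-⅓*(-7)) = (-14 + (-3 + 1))*(7/3) = (-14 - 2)*(7/3) = -16*7/3 = -112/3 ≈ -37.333)
-49041 + c = -49041 - 112/3 = -147235/3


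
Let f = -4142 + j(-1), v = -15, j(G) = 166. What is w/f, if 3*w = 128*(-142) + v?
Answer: 18191/11928 ≈ 1.5251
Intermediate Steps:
f = -3976 (f = -4142 + 166 = -3976)
w = -18191/3 (w = (128*(-142) - 15)/3 = (-18176 - 15)/3 = (⅓)*(-18191) = -18191/3 ≈ -6063.7)
w/f = -18191/3/(-3976) = -18191/3*(-1/3976) = 18191/11928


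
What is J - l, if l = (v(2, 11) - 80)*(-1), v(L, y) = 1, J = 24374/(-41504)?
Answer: -1651595/20752 ≈ -79.587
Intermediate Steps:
J = -12187/20752 (J = 24374*(-1/41504) = -12187/20752 ≈ -0.58727)
l = 79 (l = (1 - 80)*(-1) = -79*(-1) = 79)
J - l = -12187/20752 - 1*79 = -12187/20752 - 79 = -1651595/20752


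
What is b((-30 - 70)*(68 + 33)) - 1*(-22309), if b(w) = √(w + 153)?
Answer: 22309 + 7*I*√203 ≈ 22309.0 + 99.735*I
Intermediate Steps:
b(w) = √(153 + w)
b((-30 - 70)*(68 + 33)) - 1*(-22309) = √(153 + (-30 - 70)*(68 + 33)) - 1*(-22309) = √(153 - 100*101) + 22309 = √(153 - 10100) + 22309 = √(-9947) + 22309 = 7*I*√203 + 22309 = 22309 + 7*I*√203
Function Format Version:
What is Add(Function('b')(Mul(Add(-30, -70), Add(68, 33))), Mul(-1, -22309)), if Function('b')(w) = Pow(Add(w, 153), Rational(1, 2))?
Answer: Add(22309, Mul(7, I, Pow(203, Rational(1, 2)))) ≈ Add(22309., Mul(99.735, I))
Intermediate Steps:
Function('b')(w) = Pow(Add(153, w), Rational(1, 2))
Add(Function('b')(Mul(Add(-30, -70), Add(68, 33))), Mul(-1, -22309)) = Add(Pow(Add(153, Mul(Add(-30, -70), Add(68, 33))), Rational(1, 2)), Mul(-1, -22309)) = Add(Pow(Add(153, Mul(-100, 101)), Rational(1, 2)), 22309) = Add(Pow(Add(153, -10100), Rational(1, 2)), 22309) = Add(Pow(-9947, Rational(1, 2)), 22309) = Add(Mul(7, I, Pow(203, Rational(1, 2))), 22309) = Add(22309, Mul(7, I, Pow(203, Rational(1, 2))))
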